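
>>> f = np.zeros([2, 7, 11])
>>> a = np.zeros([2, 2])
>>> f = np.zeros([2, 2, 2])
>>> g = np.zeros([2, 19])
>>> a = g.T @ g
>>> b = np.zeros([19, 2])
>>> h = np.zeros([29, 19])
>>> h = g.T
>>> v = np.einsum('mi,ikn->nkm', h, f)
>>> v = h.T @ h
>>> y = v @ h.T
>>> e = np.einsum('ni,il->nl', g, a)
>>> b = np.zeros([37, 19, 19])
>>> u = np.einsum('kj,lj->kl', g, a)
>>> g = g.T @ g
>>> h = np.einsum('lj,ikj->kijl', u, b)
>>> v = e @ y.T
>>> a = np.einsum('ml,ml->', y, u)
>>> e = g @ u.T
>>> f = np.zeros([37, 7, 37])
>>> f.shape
(37, 7, 37)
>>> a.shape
()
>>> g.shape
(19, 19)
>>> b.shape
(37, 19, 19)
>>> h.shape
(19, 37, 19, 2)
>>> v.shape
(2, 2)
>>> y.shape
(2, 19)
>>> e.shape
(19, 2)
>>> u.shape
(2, 19)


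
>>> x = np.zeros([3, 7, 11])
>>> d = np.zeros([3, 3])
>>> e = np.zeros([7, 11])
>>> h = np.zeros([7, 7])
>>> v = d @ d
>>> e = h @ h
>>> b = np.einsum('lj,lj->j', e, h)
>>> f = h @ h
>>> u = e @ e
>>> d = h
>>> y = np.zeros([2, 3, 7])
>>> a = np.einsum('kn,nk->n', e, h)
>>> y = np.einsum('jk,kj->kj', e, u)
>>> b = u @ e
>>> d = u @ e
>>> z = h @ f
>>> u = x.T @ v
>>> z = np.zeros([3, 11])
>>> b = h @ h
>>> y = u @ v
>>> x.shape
(3, 7, 11)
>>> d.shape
(7, 7)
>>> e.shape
(7, 7)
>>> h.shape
(7, 7)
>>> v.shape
(3, 3)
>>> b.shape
(7, 7)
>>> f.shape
(7, 7)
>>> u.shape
(11, 7, 3)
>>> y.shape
(11, 7, 3)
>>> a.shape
(7,)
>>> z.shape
(3, 11)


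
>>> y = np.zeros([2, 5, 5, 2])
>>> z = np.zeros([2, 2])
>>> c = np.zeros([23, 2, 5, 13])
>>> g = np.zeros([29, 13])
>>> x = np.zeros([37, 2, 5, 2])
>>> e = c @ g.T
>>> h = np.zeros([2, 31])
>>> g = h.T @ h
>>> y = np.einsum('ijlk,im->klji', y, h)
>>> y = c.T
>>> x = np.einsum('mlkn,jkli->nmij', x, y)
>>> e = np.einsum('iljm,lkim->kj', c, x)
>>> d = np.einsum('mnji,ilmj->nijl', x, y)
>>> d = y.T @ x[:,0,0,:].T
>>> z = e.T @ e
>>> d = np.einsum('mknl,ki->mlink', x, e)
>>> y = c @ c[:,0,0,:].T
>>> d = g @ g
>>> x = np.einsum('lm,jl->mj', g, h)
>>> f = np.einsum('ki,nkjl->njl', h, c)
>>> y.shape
(23, 2, 5, 23)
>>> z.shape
(5, 5)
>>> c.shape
(23, 2, 5, 13)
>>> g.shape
(31, 31)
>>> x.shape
(31, 2)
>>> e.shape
(37, 5)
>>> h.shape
(2, 31)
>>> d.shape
(31, 31)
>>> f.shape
(23, 5, 13)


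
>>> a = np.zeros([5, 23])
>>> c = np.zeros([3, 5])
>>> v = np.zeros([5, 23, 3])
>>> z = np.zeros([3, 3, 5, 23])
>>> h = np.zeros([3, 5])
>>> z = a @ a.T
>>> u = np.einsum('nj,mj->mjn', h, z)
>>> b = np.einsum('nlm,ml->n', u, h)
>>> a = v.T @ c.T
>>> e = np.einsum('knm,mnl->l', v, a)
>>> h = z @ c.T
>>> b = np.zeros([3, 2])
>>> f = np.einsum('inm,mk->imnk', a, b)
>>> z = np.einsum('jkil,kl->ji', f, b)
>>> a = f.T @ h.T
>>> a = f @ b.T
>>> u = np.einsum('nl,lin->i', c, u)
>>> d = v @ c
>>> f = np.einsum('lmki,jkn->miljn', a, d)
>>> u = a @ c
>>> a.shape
(3, 3, 23, 3)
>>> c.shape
(3, 5)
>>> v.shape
(5, 23, 3)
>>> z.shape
(3, 23)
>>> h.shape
(5, 3)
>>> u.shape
(3, 3, 23, 5)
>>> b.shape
(3, 2)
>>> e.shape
(3,)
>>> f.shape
(3, 3, 3, 5, 5)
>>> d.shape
(5, 23, 5)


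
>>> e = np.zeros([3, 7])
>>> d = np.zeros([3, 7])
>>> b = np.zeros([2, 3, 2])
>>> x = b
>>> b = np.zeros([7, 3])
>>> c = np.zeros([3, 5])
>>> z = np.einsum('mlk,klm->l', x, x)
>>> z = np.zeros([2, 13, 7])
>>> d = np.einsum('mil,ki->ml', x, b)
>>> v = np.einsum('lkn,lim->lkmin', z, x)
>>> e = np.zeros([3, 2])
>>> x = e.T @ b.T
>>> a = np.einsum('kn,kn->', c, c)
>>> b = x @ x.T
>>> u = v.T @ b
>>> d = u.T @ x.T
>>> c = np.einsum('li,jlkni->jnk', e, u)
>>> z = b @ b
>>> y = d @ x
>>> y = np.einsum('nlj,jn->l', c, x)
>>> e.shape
(3, 2)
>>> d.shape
(2, 13, 2, 3, 2)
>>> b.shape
(2, 2)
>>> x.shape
(2, 7)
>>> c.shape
(7, 13, 2)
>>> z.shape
(2, 2)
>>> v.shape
(2, 13, 2, 3, 7)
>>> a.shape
()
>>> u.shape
(7, 3, 2, 13, 2)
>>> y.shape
(13,)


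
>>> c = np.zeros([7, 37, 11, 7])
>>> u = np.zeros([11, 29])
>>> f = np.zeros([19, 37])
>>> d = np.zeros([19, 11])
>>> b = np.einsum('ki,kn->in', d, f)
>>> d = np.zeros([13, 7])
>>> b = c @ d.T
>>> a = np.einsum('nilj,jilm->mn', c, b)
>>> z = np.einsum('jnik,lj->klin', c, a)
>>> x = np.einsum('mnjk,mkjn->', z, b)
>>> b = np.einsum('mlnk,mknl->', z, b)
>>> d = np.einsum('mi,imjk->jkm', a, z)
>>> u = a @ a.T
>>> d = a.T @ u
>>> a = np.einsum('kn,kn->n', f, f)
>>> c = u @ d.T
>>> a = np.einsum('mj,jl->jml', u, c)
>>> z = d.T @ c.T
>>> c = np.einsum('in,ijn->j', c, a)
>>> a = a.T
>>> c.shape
(13,)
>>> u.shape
(13, 13)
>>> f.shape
(19, 37)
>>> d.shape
(7, 13)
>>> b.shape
()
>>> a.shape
(7, 13, 13)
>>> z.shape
(13, 13)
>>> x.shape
()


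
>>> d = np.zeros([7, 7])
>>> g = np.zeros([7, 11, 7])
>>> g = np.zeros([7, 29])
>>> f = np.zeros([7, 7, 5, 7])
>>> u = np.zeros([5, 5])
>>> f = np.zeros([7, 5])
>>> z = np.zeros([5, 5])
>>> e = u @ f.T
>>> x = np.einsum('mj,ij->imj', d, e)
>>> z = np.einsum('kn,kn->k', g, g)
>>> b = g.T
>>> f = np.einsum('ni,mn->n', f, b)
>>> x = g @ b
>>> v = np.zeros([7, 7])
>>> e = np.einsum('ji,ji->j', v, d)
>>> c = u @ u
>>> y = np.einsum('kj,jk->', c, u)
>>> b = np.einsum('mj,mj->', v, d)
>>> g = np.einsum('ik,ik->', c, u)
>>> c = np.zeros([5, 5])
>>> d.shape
(7, 7)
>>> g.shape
()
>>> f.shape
(7,)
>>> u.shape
(5, 5)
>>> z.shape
(7,)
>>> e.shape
(7,)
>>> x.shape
(7, 7)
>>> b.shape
()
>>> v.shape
(7, 7)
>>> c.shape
(5, 5)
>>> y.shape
()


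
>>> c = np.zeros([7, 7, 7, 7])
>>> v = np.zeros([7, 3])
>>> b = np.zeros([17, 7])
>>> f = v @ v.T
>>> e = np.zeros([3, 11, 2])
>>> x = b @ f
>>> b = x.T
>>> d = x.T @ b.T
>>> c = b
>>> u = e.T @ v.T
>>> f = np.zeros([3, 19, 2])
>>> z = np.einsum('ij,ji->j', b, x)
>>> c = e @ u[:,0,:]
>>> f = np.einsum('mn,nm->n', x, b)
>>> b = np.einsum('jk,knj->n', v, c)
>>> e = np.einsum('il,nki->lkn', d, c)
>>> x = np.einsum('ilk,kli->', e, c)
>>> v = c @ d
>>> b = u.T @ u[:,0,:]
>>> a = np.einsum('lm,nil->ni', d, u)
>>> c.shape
(3, 11, 7)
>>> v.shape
(3, 11, 7)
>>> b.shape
(7, 11, 7)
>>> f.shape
(7,)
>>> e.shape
(7, 11, 3)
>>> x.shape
()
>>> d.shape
(7, 7)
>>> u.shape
(2, 11, 7)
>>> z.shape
(17,)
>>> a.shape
(2, 11)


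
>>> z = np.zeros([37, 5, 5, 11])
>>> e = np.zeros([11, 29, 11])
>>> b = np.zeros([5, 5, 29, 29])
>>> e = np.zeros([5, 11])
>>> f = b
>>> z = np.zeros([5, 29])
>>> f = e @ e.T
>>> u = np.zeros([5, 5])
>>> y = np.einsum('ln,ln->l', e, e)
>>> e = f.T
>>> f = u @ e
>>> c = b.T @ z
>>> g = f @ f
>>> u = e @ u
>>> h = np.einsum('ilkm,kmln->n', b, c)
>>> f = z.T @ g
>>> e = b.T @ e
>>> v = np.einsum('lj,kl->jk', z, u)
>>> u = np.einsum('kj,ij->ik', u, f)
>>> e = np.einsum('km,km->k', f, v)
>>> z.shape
(5, 29)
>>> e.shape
(29,)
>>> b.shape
(5, 5, 29, 29)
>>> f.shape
(29, 5)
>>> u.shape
(29, 5)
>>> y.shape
(5,)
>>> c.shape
(29, 29, 5, 29)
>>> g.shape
(5, 5)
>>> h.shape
(29,)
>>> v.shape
(29, 5)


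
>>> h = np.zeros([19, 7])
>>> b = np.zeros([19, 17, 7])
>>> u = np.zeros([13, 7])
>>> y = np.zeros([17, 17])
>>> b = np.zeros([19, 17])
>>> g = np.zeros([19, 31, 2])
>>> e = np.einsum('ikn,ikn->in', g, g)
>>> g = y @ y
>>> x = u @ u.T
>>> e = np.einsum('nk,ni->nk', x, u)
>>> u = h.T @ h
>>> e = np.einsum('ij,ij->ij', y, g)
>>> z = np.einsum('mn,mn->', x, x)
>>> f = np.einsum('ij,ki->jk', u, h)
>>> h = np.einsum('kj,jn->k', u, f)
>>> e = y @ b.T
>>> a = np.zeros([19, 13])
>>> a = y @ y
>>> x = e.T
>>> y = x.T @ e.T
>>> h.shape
(7,)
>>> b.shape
(19, 17)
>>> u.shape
(7, 7)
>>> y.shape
(17, 17)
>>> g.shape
(17, 17)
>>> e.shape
(17, 19)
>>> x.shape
(19, 17)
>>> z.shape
()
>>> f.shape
(7, 19)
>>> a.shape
(17, 17)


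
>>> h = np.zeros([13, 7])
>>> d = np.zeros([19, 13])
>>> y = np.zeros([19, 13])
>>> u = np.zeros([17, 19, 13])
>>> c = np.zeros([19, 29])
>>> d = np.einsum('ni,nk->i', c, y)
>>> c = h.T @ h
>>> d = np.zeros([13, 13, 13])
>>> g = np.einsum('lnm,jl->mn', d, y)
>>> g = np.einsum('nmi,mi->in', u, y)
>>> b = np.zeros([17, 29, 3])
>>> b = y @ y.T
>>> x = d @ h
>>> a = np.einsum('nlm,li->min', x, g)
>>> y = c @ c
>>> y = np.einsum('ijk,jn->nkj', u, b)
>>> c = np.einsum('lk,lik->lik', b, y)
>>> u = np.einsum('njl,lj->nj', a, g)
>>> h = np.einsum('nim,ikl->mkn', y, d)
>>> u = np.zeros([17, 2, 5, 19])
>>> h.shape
(19, 13, 19)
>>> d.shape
(13, 13, 13)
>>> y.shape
(19, 13, 19)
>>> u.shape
(17, 2, 5, 19)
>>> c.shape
(19, 13, 19)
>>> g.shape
(13, 17)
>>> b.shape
(19, 19)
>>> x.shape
(13, 13, 7)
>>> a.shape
(7, 17, 13)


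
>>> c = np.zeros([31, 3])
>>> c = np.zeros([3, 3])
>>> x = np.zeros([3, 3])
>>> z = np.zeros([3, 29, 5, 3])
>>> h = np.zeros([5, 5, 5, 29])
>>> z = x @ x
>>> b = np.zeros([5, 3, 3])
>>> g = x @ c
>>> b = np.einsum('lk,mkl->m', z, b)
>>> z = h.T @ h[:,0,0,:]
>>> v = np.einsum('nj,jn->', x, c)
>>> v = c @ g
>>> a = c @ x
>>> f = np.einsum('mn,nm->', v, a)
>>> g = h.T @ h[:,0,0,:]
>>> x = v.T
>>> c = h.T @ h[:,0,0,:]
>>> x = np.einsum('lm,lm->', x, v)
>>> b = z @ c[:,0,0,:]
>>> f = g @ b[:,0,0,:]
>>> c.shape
(29, 5, 5, 29)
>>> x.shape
()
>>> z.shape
(29, 5, 5, 29)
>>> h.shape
(5, 5, 5, 29)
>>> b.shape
(29, 5, 5, 29)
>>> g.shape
(29, 5, 5, 29)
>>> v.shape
(3, 3)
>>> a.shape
(3, 3)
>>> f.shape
(29, 5, 5, 29)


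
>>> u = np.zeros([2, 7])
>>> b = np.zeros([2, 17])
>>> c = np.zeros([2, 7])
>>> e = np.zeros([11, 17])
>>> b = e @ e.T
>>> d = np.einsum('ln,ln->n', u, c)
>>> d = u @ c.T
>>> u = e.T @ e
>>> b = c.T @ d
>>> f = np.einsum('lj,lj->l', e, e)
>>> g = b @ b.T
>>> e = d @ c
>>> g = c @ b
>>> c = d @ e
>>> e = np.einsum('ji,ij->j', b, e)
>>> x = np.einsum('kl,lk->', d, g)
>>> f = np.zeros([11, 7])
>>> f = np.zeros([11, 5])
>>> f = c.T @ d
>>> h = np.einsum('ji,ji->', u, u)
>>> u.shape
(17, 17)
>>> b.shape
(7, 2)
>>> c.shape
(2, 7)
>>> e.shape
(7,)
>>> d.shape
(2, 2)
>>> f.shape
(7, 2)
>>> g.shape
(2, 2)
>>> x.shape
()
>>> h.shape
()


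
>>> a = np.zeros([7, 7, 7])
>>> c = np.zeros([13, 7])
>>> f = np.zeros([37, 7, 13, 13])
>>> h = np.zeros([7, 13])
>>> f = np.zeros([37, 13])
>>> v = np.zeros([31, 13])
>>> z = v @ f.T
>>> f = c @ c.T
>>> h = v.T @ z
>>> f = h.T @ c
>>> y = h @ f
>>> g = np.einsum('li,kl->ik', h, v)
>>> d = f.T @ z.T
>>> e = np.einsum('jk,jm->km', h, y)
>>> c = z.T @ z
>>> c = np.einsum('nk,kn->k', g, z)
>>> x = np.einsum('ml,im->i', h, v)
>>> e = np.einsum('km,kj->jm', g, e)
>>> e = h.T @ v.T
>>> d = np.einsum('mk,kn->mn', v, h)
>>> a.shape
(7, 7, 7)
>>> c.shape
(31,)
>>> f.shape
(37, 7)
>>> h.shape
(13, 37)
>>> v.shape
(31, 13)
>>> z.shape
(31, 37)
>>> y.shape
(13, 7)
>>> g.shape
(37, 31)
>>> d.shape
(31, 37)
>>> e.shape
(37, 31)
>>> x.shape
(31,)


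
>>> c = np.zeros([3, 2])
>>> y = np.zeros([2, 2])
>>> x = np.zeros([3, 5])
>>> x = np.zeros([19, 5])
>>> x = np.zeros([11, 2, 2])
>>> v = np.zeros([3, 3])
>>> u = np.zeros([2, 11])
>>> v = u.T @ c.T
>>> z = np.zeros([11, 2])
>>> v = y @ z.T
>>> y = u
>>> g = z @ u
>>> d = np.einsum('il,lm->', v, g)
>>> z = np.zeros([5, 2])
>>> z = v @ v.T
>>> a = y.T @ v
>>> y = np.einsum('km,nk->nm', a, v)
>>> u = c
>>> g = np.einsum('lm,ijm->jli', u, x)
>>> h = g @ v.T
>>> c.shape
(3, 2)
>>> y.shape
(2, 11)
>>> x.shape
(11, 2, 2)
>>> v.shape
(2, 11)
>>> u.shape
(3, 2)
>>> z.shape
(2, 2)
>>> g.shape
(2, 3, 11)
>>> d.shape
()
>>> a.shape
(11, 11)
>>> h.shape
(2, 3, 2)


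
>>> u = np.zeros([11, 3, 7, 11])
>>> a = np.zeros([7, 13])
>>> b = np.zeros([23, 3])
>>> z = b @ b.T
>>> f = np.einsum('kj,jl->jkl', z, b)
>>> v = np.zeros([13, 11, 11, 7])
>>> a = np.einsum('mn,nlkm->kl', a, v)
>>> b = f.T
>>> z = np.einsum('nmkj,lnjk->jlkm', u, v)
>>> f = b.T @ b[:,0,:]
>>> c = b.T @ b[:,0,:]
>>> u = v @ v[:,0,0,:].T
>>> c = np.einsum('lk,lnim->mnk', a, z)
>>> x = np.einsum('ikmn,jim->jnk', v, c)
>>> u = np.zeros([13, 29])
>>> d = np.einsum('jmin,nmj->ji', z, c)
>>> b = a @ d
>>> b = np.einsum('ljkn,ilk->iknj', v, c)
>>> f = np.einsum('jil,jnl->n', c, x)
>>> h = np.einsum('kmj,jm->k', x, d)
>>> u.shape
(13, 29)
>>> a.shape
(11, 11)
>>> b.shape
(3, 11, 7, 11)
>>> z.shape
(11, 13, 7, 3)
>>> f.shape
(7,)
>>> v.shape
(13, 11, 11, 7)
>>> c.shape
(3, 13, 11)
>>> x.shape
(3, 7, 11)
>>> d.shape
(11, 7)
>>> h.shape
(3,)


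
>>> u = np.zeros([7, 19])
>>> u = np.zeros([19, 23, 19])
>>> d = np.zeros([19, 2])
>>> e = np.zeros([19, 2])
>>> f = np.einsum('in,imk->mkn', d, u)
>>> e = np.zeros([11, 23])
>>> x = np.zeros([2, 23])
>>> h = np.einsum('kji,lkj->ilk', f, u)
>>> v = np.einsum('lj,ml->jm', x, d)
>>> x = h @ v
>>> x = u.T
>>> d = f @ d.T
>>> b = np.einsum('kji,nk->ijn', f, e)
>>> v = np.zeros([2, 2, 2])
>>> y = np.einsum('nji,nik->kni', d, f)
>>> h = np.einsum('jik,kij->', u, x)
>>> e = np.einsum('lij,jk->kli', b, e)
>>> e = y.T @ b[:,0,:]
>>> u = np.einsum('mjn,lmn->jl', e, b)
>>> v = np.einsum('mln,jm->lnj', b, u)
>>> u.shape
(23, 2)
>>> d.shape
(23, 19, 19)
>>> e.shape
(19, 23, 11)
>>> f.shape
(23, 19, 2)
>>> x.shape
(19, 23, 19)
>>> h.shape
()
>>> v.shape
(19, 11, 23)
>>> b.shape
(2, 19, 11)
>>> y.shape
(2, 23, 19)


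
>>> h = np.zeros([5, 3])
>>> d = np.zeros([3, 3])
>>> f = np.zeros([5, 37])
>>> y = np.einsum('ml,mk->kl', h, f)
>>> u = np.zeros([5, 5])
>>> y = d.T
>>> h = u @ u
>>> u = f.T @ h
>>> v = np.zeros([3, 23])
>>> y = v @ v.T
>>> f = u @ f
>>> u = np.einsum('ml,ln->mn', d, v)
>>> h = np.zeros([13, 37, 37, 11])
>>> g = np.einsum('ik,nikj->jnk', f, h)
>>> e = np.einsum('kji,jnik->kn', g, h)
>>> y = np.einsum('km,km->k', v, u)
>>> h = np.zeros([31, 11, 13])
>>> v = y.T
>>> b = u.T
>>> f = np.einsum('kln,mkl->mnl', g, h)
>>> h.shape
(31, 11, 13)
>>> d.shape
(3, 3)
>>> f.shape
(31, 37, 13)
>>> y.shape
(3,)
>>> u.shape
(3, 23)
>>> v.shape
(3,)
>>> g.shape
(11, 13, 37)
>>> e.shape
(11, 37)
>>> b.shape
(23, 3)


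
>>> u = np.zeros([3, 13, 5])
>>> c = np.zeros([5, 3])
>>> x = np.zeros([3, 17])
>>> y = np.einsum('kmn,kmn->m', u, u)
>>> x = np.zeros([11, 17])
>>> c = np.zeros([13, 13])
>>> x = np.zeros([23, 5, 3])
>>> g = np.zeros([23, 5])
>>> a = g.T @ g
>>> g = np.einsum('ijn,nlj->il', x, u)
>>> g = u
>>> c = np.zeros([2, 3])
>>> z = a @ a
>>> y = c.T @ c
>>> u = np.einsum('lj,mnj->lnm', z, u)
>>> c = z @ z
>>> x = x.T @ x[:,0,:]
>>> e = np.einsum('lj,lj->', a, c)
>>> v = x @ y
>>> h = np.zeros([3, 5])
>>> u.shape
(5, 13, 3)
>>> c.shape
(5, 5)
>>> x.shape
(3, 5, 3)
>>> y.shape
(3, 3)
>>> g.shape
(3, 13, 5)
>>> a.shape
(5, 5)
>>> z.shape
(5, 5)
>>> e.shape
()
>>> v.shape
(3, 5, 3)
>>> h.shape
(3, 5)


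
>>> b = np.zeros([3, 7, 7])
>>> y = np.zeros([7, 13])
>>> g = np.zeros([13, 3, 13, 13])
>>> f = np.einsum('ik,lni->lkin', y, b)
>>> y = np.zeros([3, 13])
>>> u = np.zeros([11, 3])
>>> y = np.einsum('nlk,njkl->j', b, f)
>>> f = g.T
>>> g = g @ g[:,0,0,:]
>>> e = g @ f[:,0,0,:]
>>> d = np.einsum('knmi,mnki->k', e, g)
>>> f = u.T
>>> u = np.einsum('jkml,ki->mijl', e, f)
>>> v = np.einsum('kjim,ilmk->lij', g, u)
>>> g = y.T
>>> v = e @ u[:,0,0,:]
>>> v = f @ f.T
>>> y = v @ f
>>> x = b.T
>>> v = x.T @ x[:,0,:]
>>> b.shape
(3, 7, 7)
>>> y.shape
(3, 11)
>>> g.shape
(13,)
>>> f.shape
(3, 11)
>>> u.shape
(13, 11, 13, 13)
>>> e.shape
(13, 3, 13, 13)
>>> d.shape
(13,)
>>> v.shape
(3, 7, 3)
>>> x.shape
(7, 7, 3)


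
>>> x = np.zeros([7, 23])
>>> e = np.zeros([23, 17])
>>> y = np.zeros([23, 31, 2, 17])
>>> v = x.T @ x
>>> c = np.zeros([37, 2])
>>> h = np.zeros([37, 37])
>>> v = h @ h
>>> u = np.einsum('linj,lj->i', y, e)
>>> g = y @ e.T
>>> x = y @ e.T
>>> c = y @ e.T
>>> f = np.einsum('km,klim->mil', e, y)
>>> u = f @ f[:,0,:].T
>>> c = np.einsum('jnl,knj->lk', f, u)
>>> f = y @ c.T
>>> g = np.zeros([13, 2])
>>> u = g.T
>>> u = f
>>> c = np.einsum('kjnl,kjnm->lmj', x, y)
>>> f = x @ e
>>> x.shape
(23, 31, 2, 23)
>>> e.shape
(23, 17)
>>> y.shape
(23, 31, 2, 17)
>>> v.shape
(37, 37)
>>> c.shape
(23, 17, 31)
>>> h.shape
(37, 37)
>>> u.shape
(23, 31, 2, 31)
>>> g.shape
(13, 2)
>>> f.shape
(23, 31, 2, 17)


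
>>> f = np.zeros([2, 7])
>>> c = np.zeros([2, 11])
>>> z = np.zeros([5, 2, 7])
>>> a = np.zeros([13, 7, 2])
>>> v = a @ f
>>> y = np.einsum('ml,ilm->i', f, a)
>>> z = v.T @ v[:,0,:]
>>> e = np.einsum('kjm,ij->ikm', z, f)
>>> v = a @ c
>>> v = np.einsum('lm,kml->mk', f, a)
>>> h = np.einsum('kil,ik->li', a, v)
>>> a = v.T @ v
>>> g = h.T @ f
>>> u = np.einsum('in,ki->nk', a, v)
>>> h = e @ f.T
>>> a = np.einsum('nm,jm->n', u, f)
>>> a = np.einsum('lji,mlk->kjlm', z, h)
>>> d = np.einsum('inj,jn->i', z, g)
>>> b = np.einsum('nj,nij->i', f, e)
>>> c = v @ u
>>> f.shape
(2, 7)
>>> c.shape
(7, 7)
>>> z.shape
(7, 7, 7)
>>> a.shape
(2, 7, 7, 2)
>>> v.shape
(7, 13)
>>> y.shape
(13,)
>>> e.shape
(2, 7, 7)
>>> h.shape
(2, 7, 2)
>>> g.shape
(7, 7)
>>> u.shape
(13, 7)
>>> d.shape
(7,)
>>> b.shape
(7,)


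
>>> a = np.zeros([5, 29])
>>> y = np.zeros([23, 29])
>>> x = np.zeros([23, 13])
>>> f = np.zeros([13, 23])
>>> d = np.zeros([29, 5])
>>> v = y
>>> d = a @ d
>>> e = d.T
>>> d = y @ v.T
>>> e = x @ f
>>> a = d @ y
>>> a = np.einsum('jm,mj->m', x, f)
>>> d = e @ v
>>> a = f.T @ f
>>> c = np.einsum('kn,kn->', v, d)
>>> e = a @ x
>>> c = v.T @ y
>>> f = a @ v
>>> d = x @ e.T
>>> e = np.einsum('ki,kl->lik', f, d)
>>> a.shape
(23, 23)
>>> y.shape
(23, 29)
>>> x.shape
(23, 13)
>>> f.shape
(23, 29)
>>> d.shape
(23, 23)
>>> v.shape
(23, 29)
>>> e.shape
(23, 29, 23)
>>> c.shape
(29, 29)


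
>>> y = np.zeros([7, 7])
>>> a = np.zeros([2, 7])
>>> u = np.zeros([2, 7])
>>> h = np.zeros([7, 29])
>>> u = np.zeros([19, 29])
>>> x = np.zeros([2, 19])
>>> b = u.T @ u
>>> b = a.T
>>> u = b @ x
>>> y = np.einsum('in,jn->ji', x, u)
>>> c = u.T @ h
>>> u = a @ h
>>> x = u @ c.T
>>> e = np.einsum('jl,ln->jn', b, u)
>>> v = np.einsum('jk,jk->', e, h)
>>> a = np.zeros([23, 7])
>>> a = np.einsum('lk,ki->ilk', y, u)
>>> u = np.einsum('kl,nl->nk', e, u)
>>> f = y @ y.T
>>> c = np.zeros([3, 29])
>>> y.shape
(7, 2)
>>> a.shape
(29, 7, 2)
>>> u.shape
(2, 7)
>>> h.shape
(7, 29)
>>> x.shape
(2, 19)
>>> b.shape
(7, 2)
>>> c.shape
(3, 29)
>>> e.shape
(7, 29)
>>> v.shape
()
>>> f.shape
(7, 7)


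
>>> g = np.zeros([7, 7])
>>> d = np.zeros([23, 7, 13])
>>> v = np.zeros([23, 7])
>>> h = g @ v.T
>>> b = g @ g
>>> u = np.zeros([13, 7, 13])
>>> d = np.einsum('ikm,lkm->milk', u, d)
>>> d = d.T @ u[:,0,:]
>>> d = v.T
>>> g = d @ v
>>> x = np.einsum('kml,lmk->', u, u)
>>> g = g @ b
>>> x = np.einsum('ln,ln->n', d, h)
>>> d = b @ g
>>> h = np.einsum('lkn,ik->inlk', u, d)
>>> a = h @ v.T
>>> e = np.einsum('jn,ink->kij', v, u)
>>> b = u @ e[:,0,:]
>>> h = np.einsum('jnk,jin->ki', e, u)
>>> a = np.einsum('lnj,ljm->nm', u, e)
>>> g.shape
(7, 7)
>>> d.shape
(7, 7)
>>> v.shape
(23, 7)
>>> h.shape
(23, 7)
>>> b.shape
(13, 7, 23)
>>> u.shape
(13, 7, 13)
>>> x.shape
(23,)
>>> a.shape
(7, 23)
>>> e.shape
(13, 13, 23)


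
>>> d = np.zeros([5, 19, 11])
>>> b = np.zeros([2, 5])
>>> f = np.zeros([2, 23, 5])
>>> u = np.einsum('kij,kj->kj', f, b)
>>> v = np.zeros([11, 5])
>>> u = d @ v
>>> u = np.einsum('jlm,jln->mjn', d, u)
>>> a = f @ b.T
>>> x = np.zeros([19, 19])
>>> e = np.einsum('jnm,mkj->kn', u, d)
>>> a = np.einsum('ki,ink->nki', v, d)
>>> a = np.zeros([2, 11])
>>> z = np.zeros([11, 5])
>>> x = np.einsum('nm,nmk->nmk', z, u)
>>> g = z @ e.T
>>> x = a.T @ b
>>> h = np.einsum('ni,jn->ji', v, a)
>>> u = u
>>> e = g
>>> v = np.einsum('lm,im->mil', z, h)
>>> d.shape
(5, 19, 11)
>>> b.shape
(2, 5)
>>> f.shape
(2, 23, 5)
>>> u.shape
(11, 5, 5)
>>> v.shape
(5, 2, 11)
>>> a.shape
(2, 11)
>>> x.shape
(11, 5)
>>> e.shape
(11, 19)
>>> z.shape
(11, 5)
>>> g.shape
(11, 19)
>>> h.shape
(2, 5)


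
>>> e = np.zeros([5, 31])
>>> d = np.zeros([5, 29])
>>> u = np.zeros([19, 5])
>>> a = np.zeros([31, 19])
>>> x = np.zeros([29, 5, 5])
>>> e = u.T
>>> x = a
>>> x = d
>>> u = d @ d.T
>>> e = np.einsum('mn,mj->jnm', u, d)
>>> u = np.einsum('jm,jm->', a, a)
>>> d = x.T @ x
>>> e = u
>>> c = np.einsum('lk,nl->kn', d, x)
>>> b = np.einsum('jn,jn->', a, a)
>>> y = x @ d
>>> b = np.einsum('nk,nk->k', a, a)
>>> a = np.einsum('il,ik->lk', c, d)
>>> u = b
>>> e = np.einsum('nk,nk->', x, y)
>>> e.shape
()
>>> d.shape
(29, 29)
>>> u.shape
(19,)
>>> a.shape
(5, 29)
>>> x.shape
(5, 29)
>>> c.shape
(29, 5)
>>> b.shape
(19,)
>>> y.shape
(5, 29)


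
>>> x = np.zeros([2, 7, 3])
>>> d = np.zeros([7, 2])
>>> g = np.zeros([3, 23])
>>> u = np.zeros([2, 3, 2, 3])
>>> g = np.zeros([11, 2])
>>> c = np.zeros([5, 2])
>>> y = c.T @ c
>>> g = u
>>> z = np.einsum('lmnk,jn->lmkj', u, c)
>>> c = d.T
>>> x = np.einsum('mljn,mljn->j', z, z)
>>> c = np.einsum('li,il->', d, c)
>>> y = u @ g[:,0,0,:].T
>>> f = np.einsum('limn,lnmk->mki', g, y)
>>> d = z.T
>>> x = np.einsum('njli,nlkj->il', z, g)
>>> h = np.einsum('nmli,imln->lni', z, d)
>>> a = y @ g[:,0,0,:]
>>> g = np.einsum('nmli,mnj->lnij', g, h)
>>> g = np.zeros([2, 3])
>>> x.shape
(5, 3)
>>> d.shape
(5, 3, 3, 2)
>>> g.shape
(2, 3)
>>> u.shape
(2, 3, 2, 3)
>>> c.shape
()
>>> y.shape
(2, 3, 2, 2)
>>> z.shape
(2, 3, 3, 5)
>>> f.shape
(2, 2, 3)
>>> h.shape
(3, 2, 5)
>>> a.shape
(2, 3, 2, 3)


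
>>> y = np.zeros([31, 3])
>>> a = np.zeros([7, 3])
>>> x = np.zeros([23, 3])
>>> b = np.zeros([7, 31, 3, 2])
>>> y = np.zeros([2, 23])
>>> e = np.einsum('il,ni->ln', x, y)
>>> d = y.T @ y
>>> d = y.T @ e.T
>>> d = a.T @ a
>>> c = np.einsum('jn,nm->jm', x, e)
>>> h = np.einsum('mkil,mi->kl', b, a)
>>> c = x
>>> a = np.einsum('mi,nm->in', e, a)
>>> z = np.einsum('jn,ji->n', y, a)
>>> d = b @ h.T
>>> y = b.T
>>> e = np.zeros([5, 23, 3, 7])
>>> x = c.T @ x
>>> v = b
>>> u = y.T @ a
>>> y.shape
(2, 3, 31, 7)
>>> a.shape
(2, 7)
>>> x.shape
(3, 3)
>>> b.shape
(7, 31, 3, 2)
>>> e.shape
(5, 23, 3, 7)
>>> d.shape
(7, 31, 3, 31)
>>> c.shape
(23, 3)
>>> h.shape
(31, 2)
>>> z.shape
(23,)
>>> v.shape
(7, 31, 3, 2)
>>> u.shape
(7, 31, 3, 7)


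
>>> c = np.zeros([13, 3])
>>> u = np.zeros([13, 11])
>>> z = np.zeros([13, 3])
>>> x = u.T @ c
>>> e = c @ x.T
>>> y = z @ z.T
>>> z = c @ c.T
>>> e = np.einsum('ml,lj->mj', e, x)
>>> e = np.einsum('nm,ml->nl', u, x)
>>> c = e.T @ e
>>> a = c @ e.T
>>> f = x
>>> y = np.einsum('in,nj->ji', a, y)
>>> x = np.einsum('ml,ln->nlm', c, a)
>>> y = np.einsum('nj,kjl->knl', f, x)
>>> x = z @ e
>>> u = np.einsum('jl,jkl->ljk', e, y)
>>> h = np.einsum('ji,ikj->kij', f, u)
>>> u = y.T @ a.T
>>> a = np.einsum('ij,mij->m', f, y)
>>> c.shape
(3, 3)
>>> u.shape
(3, 11, 3)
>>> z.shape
(13, 13)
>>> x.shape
(13, 3)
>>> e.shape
(13, 3)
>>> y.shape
(13, 11, 3)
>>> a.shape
(13,)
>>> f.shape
(11, 3)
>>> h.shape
(13, 3, 11)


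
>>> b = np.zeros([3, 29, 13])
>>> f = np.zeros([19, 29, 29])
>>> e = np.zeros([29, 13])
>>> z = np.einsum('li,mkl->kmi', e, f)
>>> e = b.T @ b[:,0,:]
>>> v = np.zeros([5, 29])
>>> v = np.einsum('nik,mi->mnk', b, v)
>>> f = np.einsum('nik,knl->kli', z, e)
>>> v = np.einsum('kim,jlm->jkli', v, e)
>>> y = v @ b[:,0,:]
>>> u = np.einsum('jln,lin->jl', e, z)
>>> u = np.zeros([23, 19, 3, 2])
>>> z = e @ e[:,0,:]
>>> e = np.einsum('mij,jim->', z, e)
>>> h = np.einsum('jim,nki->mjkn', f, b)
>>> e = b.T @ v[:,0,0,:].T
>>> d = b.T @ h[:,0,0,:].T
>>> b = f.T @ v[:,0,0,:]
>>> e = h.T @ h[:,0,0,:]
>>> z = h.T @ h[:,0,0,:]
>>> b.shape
(19, 13, 3)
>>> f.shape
(13, 13, 19)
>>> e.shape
(3, 29, 13, 3)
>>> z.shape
(3, 29, 13, 3)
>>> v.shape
(13, 5, 29, 3)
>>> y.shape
(13, 5, 29, 13)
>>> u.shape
(23, 19, 3, 2)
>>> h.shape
(19, 13, 29, 3)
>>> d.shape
(13, 29, 19)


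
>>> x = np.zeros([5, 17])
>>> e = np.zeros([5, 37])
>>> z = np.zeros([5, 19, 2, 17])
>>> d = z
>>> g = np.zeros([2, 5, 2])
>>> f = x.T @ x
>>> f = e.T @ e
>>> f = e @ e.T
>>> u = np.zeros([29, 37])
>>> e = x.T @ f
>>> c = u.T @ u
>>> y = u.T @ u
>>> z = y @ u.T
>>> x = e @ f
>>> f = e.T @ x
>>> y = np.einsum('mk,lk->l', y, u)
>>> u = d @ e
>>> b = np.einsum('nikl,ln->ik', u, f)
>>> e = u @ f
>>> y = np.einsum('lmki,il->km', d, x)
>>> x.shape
(17, 5)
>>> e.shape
(5, 19, 2, 5)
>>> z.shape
(37, 29)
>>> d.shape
(5, 19, 2, 17)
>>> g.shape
(2, 5, 2)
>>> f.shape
(5, 5)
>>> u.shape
(5, 19, 2, 5)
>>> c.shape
(37, 37)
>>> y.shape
(2, 19)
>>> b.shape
(19, 2)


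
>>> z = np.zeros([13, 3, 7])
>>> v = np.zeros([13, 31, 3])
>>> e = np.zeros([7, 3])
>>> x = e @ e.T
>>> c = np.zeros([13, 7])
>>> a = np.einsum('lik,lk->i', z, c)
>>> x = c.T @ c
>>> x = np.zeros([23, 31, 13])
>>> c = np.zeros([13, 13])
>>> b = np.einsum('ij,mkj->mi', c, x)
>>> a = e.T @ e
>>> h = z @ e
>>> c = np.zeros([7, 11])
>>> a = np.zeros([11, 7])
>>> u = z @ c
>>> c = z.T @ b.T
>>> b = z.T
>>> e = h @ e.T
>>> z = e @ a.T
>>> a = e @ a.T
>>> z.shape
(13, 3, 11)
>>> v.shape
(13, 31, 3)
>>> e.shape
(13, 3, 7)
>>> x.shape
(23, 31, 13)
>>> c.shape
(7, 3, 23)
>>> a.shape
(13, 3, 11)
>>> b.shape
(7, 3, 13)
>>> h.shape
(13, 3, 3)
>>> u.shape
(13, 3, 11)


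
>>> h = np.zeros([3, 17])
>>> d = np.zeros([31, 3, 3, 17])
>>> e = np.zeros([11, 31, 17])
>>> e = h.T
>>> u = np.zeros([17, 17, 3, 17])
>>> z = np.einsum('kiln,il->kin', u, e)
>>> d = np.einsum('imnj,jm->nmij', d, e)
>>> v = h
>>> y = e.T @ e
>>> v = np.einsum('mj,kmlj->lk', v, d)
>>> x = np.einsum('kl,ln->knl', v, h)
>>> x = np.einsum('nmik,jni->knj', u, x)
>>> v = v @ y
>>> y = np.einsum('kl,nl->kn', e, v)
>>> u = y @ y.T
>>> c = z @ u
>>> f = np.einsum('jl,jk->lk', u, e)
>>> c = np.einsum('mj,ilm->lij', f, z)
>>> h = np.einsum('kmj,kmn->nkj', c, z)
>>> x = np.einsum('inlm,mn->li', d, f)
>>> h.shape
(17, 17, 3)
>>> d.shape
(3, 3, 31, 17)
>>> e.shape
(17, 3)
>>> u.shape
(17, 17)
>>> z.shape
(17, 17, 17)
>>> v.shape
(31, 3)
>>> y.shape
(17, 31)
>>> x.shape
(31, 3)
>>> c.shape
(17, 17, 3)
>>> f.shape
(17, 3)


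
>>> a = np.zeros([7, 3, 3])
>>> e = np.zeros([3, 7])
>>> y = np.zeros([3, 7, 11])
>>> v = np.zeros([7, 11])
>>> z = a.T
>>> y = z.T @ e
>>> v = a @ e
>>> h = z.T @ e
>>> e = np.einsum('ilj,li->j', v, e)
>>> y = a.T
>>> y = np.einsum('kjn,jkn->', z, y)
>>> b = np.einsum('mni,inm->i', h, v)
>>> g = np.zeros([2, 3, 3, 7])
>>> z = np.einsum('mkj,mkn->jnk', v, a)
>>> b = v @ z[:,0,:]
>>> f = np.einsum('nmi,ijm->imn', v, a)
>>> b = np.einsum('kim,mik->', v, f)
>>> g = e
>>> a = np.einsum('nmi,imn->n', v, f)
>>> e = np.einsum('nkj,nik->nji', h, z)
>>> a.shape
(7,)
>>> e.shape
(7, 7, 3)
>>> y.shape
()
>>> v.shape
(7, 3, 7)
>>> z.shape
(7, 3, 3)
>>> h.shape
(7, 3, 7)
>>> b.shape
()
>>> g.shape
(7,)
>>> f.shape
(7, 3, 7)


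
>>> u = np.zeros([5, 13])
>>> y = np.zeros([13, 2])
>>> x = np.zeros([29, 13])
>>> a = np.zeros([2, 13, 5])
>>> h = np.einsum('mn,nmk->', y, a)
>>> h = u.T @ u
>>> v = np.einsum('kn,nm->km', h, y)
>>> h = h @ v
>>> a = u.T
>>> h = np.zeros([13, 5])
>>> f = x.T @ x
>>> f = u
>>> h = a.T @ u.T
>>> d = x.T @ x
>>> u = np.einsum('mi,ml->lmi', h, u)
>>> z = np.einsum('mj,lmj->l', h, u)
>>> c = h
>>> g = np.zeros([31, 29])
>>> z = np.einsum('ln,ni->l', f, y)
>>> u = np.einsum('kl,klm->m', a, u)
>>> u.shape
(5,)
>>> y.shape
(13, 2)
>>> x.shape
(29, 13)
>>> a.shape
(13, 5)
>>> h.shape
(5, 5)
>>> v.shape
(13, 2)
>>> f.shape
(5, 13)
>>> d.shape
(13, 13)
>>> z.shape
(5,)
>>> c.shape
(5, 5)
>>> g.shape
(31, 29)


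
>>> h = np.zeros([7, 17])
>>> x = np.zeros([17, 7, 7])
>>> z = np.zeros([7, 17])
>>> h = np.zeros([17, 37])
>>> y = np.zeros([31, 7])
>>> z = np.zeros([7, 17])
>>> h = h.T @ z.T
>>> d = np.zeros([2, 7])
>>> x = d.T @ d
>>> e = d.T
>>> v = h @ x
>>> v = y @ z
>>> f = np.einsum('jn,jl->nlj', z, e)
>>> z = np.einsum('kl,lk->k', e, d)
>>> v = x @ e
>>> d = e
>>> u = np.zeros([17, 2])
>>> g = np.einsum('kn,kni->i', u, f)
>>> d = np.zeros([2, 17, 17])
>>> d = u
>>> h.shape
(37, 7)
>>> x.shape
(7, 7)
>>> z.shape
(7,)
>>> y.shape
(31, 7)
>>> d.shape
(17, 2)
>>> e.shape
(7, 2)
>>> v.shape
(7, 2)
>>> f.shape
(17, 2, 7)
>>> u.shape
(17, 2)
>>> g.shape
(7,)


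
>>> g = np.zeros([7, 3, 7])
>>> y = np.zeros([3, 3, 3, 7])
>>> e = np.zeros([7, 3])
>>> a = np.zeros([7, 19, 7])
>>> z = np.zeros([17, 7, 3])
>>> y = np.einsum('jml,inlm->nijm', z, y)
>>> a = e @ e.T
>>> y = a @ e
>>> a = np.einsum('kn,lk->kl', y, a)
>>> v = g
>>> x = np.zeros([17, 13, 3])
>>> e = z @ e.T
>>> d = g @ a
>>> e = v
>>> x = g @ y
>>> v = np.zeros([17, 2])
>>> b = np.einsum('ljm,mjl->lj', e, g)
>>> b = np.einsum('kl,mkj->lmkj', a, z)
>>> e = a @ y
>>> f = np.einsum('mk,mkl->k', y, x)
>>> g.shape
(7, 3, 7)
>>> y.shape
(7, 3)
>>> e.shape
(7, 3)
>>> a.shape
(7, 7)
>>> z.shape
(17, 7, 3)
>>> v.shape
(17, 2)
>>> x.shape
(7, 3, 3)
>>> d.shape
(7, 3, 7)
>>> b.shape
(7, 17, 7, 3)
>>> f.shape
(3,)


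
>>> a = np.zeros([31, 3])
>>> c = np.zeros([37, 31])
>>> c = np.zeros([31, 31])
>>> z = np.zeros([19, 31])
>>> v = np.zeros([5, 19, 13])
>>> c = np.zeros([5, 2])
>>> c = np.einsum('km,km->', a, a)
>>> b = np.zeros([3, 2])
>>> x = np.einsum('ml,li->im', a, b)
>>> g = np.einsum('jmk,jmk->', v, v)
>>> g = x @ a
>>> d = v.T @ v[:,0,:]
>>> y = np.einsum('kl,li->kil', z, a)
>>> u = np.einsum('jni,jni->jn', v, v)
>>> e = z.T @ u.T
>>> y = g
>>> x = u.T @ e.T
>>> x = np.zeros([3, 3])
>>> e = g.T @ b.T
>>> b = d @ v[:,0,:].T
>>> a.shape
(31, 3)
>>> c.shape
()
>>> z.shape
(19, 31)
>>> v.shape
(5, 19, 13)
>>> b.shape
(13, 19, 5)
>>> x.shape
(3, 3)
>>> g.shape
(2, 3)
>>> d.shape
(13, 19, 13)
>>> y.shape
(2, 3)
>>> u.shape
(5, 19)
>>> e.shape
(3, 3)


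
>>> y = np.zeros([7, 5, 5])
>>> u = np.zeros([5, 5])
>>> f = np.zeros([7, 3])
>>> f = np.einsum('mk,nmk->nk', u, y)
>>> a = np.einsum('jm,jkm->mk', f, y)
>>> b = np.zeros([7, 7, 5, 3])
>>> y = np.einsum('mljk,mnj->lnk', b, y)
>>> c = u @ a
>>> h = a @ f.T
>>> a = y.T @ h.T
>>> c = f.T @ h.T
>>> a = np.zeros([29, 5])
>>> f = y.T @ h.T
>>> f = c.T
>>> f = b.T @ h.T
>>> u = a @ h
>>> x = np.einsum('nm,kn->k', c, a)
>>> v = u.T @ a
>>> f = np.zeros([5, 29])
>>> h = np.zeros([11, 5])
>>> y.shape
(7, 5, 3)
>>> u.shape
(29, 7)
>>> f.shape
(5, 29)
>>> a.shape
(29, 5)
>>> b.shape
(7, 7, 5, 3)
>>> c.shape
(5, 5)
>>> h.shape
(11, 5)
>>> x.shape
(29,)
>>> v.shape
(7, 5)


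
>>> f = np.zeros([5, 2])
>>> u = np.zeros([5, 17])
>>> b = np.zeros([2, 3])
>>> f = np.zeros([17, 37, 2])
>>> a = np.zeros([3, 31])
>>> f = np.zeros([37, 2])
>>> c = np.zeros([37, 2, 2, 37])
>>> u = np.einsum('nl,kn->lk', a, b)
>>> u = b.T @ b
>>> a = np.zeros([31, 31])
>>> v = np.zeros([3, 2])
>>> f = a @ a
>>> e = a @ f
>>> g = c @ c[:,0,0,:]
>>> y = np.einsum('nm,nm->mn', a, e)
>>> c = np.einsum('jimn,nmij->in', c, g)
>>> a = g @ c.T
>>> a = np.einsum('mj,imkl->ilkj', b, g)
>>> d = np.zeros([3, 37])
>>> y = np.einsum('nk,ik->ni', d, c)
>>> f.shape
(31, 31)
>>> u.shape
(3, 3)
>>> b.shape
(2, 3)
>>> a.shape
(37, 37, 2, 3)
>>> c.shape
(2, 37)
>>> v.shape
(3, 2)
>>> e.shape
(31, 31)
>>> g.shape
(37, 2, 2, 37)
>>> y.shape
(3, 2)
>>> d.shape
(3, 37)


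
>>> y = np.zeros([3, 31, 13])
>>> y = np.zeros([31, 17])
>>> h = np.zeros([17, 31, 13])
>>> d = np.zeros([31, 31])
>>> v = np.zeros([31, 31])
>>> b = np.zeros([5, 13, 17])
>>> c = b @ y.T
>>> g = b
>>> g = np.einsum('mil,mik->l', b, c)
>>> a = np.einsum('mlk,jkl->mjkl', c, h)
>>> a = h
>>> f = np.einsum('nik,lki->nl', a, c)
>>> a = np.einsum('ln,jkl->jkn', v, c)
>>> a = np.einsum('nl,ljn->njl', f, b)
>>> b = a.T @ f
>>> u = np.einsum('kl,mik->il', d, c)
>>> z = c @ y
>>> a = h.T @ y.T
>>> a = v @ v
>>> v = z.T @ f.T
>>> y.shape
(31, 17)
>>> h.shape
(17, 31, 13)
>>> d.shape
(31, 31)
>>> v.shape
(17, 13, 17)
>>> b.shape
(5, 13, 5)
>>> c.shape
(5, 13, 31)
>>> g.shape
(17,)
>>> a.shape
(31, 31)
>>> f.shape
(17, 5)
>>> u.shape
(13, 31)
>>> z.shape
(5, 13, 17)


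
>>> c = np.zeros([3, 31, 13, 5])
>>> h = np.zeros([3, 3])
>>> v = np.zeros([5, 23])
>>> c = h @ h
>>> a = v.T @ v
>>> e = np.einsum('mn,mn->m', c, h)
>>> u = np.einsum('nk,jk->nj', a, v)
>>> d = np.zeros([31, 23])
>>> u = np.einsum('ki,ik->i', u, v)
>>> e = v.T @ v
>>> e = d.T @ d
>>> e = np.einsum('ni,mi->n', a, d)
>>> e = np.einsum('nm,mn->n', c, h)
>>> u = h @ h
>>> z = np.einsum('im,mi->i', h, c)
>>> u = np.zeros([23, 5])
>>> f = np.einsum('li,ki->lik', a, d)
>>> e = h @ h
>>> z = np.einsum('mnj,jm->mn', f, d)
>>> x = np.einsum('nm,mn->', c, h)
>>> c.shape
(3, 3)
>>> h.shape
(3, 3)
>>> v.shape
(5, 23)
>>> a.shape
(23, 23)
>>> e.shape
(3, 3)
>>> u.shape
(23, 5)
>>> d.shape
(31, 23)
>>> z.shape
(23, 23)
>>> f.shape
(23, 23, 31)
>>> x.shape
()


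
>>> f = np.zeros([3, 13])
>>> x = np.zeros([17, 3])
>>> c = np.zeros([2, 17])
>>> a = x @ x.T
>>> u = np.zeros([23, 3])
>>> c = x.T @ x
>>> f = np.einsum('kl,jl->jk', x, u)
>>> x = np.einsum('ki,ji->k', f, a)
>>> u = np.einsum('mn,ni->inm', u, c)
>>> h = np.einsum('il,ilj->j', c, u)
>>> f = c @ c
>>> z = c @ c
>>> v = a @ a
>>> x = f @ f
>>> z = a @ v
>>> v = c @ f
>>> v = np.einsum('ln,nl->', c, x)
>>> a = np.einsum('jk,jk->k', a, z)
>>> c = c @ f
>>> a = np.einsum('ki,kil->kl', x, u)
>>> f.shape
(3, 3)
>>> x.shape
(3, 3)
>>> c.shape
(3, 3)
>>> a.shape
(3, 23)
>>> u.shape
(3, 3, 23)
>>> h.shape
(23,)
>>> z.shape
(17, 17)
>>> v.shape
()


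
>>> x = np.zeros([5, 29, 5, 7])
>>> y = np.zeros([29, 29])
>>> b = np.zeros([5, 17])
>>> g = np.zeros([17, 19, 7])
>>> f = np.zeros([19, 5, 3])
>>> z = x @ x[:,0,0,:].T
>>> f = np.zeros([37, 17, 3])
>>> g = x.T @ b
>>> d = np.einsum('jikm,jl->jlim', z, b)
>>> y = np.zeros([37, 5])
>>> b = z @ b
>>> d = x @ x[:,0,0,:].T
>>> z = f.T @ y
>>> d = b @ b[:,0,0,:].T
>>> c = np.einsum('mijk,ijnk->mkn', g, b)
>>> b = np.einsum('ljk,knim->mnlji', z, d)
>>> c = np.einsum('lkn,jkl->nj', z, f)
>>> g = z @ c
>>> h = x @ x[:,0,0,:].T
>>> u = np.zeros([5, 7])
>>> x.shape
(5, 29, 5, 7)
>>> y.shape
(37, 5)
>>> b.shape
(5, 29, 3, 17, 5)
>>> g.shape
(3, 17, 37)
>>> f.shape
(37, 17, 3)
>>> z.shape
(3, 17, 5)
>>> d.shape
(5, 29, 5, 5)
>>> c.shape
(5, 37)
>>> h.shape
(5, 29, 5, 5)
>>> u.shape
(5, 7)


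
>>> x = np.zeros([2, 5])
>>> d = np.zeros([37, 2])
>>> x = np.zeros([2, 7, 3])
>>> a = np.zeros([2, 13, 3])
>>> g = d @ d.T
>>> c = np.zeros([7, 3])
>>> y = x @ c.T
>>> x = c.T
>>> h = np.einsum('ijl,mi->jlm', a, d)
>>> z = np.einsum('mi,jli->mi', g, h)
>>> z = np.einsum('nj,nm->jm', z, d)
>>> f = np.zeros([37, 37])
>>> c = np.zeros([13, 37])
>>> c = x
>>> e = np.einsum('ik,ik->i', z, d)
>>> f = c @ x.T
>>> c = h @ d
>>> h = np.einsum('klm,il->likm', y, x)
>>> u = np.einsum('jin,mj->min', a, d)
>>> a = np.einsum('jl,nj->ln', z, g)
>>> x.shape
(3, 7)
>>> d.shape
(37, 2)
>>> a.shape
(2, 37)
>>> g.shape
(37, 37)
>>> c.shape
(13, 3, 2)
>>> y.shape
(2, 7, 7)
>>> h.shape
(7, 3, 2, 7)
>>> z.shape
(37, 2)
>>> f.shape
(3, 3)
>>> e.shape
(37,)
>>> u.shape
(37, 13, 3)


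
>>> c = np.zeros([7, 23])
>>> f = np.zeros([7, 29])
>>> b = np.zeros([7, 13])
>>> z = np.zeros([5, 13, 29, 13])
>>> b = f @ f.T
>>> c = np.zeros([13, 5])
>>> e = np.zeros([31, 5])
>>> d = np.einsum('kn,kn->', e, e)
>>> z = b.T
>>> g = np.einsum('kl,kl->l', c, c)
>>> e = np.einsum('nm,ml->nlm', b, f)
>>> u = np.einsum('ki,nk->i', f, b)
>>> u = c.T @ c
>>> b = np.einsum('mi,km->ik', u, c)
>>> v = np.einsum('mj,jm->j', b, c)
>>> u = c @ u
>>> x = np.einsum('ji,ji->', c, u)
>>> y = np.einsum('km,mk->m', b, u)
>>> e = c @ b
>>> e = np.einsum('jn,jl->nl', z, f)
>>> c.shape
(13, 5)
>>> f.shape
(7, 29)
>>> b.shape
(5, 13)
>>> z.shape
(7, 7)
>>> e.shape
(7, 29)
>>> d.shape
()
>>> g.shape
(5,)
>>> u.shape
(13, 5)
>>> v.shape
(13,)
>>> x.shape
()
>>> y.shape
(13,)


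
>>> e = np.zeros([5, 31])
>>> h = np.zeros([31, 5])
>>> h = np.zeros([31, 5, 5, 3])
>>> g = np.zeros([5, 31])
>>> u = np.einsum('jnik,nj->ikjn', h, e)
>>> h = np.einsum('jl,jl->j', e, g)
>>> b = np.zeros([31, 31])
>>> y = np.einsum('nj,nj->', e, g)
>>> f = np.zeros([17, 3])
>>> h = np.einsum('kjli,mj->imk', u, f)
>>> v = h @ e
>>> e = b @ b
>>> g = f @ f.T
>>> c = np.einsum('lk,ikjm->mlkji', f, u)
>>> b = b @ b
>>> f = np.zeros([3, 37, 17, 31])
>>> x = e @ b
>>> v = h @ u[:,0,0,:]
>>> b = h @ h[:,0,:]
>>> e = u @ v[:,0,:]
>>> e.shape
(5, 3, 31, 5)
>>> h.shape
(5, 17, 5)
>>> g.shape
(17, 17)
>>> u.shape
(5, 3, 31, 5)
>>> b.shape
(5, 17, 5)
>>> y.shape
()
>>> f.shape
(3, 37, 17, 31)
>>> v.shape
(5, 17, 5)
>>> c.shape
(5, 17, 3, 31, 5)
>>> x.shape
(31, 31)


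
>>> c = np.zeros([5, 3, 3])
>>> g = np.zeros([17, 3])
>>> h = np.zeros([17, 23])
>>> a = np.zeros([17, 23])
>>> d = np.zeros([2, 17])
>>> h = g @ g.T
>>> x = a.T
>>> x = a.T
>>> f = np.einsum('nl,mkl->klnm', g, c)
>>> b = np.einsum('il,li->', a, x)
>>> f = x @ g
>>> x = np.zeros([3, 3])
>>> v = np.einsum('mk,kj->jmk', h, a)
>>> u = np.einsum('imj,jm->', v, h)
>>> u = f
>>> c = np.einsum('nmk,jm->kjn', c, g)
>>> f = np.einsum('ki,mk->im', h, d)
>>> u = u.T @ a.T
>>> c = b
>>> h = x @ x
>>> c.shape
()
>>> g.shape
(17, 3)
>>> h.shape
(3, 3)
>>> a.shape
(17, 23)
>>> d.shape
(2, 17)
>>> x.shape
(3, 3)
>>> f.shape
(17, 2)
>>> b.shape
()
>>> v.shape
(23, 17, 17)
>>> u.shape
(3, 17)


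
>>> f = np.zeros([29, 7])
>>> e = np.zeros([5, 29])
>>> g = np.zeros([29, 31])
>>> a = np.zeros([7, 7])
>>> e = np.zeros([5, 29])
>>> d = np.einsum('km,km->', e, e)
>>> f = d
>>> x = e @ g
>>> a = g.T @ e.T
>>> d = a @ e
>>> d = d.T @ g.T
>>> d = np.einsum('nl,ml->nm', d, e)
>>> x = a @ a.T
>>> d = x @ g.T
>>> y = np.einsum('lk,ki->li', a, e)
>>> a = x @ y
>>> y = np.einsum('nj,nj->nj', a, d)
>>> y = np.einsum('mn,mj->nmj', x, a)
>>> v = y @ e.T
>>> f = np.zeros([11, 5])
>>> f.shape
(11, 5)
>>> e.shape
(5, 29)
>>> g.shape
(29, 31)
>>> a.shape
(31, 29)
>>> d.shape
(31, 29)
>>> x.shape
(31, 31)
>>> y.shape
(31, 31, 29)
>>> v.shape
(31, 31, 5)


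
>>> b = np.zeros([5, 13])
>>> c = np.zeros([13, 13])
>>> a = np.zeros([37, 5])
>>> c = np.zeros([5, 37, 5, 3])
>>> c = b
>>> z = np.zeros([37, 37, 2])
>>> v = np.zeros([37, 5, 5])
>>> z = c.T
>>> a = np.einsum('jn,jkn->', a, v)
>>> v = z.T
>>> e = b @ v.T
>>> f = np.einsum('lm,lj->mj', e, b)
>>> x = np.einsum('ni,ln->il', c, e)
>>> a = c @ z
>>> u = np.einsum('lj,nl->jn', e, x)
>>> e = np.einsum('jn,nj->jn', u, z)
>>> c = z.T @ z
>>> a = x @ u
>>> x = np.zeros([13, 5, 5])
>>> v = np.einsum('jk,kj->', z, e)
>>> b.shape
(5, 13)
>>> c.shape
(5, 5)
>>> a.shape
(13, 13)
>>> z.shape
(13, 5)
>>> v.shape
()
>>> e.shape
(5, 13)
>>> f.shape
(5, 13)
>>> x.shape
(13, 5, 5)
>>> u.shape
(5, 13)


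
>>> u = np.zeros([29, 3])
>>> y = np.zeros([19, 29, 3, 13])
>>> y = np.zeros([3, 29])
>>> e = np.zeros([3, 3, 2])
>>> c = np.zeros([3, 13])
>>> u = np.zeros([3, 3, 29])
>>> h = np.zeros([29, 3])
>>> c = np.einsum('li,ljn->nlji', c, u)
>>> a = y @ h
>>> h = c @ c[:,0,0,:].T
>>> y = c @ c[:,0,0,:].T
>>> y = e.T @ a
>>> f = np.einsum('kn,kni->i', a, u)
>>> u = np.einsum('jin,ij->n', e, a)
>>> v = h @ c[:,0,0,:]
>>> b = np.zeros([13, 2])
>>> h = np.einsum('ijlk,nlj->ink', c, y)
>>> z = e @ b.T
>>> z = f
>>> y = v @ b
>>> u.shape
(2,)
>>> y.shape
(29, 3, 3, 2)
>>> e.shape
(3, 3, 2)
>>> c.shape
(29, 3, 3, 13)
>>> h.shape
(29, 2, 13)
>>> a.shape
(3, 3)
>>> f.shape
(29,)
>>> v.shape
(29, 3, 3, 13)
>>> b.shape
(13, 2)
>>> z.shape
(29,)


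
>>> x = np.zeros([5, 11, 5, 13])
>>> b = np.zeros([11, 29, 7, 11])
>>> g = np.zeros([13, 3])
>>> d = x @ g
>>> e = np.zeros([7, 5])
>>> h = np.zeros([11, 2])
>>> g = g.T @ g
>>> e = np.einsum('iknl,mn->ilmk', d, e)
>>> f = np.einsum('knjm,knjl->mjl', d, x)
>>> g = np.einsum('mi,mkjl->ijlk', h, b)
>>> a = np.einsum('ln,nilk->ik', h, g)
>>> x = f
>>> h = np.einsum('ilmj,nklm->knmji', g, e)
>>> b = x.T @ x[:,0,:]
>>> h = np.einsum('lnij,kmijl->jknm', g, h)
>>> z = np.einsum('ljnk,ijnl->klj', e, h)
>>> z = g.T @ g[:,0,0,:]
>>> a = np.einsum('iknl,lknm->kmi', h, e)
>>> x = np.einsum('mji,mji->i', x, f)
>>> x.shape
(13,)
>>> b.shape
(13, 5, 13)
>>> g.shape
(2, 7, 11, 29)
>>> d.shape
(5, 11, 5, 3)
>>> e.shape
(5, 3, 7, 11)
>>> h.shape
(29, 3, 7, 5)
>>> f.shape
(3, 5, 13)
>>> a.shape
(3, 11, 29)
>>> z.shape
(29, 11, 7, 29)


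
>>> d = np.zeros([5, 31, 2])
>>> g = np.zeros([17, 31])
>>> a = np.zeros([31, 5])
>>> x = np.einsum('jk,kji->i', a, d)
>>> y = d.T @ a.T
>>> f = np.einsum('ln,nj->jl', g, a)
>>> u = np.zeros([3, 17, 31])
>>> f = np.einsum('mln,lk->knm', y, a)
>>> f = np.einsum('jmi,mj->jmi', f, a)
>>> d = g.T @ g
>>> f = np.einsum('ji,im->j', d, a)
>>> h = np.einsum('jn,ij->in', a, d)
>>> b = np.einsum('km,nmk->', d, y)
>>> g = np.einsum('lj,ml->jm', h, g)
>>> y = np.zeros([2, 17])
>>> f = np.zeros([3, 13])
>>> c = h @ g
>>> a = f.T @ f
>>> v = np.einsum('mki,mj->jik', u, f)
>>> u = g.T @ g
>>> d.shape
(31, 31)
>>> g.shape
(5, 17)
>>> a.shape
(13, 13)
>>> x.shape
(2,)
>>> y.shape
(2, 17)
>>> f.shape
(3, 13)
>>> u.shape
(17, 17)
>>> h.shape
(31, 5)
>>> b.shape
()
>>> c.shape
(31, 17)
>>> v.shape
(13, 31, 17)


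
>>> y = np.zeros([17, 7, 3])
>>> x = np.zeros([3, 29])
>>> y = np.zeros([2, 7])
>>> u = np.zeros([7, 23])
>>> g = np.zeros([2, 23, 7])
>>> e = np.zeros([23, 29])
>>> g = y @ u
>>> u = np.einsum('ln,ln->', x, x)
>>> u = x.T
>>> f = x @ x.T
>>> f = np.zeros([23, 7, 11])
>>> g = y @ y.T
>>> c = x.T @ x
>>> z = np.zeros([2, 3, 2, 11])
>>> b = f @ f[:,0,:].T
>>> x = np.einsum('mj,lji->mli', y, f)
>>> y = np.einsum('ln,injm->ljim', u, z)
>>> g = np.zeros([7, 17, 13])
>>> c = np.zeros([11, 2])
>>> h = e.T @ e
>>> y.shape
(29, 2, 2, 11)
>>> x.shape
(2, 23, 11)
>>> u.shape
(29, 3)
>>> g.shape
(7, 17, 13)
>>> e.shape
(23, 29)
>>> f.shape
(23, 7, 11)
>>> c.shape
(11, 2)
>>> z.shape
(2, 3, 2, 11)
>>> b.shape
(23, 7, 23)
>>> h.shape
(29, 29)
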